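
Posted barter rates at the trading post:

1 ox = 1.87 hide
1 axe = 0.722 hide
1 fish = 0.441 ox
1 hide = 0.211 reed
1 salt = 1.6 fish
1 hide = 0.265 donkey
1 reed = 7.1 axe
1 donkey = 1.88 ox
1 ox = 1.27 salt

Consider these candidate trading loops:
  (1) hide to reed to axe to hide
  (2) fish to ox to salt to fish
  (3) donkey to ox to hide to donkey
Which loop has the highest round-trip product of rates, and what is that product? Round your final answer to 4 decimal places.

1.0816

(1) 0.211 × 7.1 × 0.722 = 1.08163
(2) 0.441 × 1.27 × 1.6 = 0.89611
(3) 1.88 × 1.87 × 0.265 = 0.93163
Highest is cycle (1) at 1.0816 (>1, arbitrage).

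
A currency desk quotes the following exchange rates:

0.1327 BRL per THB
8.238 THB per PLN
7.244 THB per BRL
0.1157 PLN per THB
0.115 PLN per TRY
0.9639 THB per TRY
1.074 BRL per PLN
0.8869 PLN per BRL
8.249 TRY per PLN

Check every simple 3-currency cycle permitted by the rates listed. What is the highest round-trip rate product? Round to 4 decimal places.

THB→BRL→PLN→THB: 0.1327 × 0.8869 × 8.238 = 0.96954
TRY→THB→PLN→TRY: 0.9639 × 0.1157 × 8.249 = 0.91996
THB→PLN→BRL→THB: 0.1157 × 1.074 × 7.244 = 0.90015
Maximum is THB→BRL→PLN→THB at 0.9695; no arbitrage — every cycle loses value.

0.9695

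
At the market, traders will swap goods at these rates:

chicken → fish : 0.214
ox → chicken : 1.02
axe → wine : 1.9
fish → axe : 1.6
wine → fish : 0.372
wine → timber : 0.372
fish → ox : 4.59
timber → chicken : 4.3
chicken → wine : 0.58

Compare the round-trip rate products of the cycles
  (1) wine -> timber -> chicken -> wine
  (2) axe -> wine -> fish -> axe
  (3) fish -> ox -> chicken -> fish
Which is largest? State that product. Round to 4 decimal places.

(1) 0.372 × 4.3 × 0.58 = 0.92777
(2) 1.9 × 0.372 × 1.6 = 1.13088
(3) 4.59 × 1.02 × 0.214 = 1.00191
Highest is cycle (2) at 1.1309 (>1, arbitrage).

1.1309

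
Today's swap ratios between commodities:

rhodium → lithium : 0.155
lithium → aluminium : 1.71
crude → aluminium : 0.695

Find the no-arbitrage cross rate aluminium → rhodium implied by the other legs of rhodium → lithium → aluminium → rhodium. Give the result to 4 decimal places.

3.7729

Known legs of the cycle: 0.155 × 1.71 = 0.26505
For no arbitrage the full-cycle product must be 1, so the missing rate is 1 / 0.26505 ≈ 3.772873.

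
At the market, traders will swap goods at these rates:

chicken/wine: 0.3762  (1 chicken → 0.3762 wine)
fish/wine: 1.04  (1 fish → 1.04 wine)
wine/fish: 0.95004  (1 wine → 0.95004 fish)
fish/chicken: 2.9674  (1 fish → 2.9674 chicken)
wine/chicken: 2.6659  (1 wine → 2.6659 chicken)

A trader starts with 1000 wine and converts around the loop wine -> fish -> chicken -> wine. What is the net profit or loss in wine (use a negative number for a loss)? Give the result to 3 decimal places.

60.564

1000 wine × 0.95004 = 950.04 fish
950.04 fish × 2.9674 = 2819.148696 chicken
2819.148696 chicken × 0.3762 = 1060.5637394352 wine
Net change: 1060.5637394352 − 1000 = 60.5637394352 wine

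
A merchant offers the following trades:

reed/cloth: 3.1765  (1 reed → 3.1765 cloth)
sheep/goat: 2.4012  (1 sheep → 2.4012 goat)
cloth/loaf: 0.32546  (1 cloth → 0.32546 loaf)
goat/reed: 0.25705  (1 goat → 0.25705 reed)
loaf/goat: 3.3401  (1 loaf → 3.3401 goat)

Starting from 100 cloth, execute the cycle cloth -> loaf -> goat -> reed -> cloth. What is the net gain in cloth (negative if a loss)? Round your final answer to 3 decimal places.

100 cloth × 0.32546 = 32.546 loaf
32.546 loaf × 3.3401 = 108.7068946 goat
108.7068946 goat × 0.25705 = 27.94310725693 reed
27.94310725693 reed × 3.1765 = 88.761280201638145 cloth
Net change: 88.761280201638145 − 100 = -11.238719798361855 cloth

-11.239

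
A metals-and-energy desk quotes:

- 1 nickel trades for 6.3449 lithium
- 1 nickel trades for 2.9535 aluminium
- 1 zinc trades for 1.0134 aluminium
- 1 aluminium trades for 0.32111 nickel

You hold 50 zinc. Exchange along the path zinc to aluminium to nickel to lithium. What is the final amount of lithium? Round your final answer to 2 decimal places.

50 zinc × 1.0134 = 50.67 aluminium
50.67 aluminium × 0.32111 = 16.2706437 nickel
16.2706437 nickel × 6.3449 = 103.23560721213 lithium

103.24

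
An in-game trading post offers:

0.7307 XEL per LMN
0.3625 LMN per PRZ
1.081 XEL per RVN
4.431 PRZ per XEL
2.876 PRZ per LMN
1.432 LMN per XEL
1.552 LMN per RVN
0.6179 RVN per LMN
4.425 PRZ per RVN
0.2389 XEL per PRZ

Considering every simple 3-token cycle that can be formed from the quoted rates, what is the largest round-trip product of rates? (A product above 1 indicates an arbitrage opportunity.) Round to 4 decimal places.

1.1737

LMN→XEL→PRZ→LMN: 0.7307 × 4.431 × 0.3625 = 1.17368
LMN→RVN→PRZ→LMN: 0.6179 × 4.425 × 0.3625 = 0.99115
LMN→PRZ→XEL→LMN: 2.876 × 0.2389 × 1.432 = 0.98389
LMN→RVN→XEL→LMN: 0.6179 × 1.081 × 1.432 = 0.95650
Maximum is LMN→XEL→PRZ→LMN at 1.1737; arbitrage exists.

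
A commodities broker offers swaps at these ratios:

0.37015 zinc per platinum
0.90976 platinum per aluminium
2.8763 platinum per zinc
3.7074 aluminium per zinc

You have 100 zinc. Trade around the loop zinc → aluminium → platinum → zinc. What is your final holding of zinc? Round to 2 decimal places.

100 zinc × 3.7074 = 370.74 aluminium
370.74 aluminium × 0.90976 = 337.2844224 platinum
337.2844224 platinum × 0.37015 = 124.84582895136 zinc

124.85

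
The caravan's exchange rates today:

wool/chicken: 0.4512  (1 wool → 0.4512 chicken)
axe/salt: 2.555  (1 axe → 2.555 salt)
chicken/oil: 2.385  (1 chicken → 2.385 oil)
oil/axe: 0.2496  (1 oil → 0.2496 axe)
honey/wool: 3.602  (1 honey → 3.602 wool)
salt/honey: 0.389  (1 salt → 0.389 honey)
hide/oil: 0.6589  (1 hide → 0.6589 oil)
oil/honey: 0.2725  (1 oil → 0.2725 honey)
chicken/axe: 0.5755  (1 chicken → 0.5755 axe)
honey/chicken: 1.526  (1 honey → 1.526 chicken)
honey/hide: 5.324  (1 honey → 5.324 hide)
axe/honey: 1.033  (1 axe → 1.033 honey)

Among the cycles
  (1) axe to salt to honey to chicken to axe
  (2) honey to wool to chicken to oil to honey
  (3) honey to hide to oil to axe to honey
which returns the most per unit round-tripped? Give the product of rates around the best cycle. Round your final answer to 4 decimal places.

1.0563

(1) 2.555 × 0.389 × 1.526 × 0.5755 = 0.87285
(2) 3.602 × 0.4512 × 2.385 × 0.2725 = 1.05625
(3) 5.324 × 0.6589 × 0.2496 × 1.033 = 0.90449
Highest is cycle (2) at 1.0563 (>1, arbitrage).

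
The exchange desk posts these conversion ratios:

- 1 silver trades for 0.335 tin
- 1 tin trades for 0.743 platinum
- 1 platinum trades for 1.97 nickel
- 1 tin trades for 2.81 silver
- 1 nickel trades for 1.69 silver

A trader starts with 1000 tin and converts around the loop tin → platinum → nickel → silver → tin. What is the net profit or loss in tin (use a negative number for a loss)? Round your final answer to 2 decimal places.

-171.32

1000 tin × 0.743 = 743 platinum
743 platinum × 1.97 = 1463.71 nickel
1463.71 nickel × 1.69 = 2473.6699 silver
2473.6699 silver × 0.335 = 828.6794165 tin
Net change: 828.6794165 − 1000 = -171.3205835 tin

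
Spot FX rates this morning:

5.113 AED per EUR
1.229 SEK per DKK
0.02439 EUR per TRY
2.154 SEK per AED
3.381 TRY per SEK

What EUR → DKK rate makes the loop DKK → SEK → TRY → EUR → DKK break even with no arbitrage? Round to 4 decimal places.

Known legs of the cycle: 1.229 × 3.381 × 0.02439 = 0.10134652311
For no arbitrage the full-cycle product must be 1, so the missing rate is 1 / 0.10134652311 ≈ 9.867137.

9.8671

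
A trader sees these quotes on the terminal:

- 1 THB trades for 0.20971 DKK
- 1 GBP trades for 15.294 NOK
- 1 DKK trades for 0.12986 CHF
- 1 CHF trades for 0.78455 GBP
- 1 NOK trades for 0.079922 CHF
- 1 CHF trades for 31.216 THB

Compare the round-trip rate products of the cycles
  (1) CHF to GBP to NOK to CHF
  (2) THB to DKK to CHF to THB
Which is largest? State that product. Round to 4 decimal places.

(1) 0.78455 × 15.294 × 0.079922 = 0.95898
(2) 0.20971 × 0.12986 × 31.216 = 0.85010
Highest is cycle (1) at 0.9590 (≤1, no arbitrage).

0.9590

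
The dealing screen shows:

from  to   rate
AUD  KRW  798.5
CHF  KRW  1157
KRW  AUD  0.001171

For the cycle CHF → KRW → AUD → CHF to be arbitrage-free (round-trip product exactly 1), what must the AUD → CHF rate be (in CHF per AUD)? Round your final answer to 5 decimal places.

Known legs of the cycle: 1157 × 0.001171 = 1.354847
For no arbitrage the full-cycle product must be 1, so the missing rate is 1 / 1.354847 ≈ 0.7380907.

0.73809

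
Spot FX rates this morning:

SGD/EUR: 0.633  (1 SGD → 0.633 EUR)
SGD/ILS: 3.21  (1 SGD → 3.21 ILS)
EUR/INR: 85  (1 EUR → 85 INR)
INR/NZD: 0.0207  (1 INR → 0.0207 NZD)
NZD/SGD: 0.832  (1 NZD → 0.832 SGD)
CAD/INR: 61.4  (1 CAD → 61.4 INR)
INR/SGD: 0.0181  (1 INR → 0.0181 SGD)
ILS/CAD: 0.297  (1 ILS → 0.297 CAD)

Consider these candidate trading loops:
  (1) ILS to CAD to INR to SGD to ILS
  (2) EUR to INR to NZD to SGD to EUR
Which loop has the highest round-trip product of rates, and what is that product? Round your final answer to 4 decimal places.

1.0595

(1) 0.297 × 61.4 × 0.0181 × 3.21 = 1.05952
(2) 85 × 0.0207 × 0.832 × 0.633 = 0.92665
Highest is cycle (1) at 1.0595 (>1, arbitrage).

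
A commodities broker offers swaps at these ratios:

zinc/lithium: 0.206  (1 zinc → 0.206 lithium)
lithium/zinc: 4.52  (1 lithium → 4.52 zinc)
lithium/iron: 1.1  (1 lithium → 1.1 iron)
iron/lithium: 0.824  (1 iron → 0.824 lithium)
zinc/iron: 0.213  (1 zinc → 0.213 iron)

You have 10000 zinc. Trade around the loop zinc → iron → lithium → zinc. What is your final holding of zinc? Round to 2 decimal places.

7933.14

10000 zinc × 0.213 = 2130 iron
2130 iron × 0.824 = 1755.12 lithium
1755.12 lithium × 4.52 = 7933.1424 zinc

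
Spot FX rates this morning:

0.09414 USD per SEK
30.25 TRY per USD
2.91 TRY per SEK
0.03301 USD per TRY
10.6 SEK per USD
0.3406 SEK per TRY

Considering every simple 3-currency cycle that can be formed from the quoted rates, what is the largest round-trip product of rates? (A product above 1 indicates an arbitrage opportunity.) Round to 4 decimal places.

TRY→USD→SEK→TRY: 0.03301 × 10.6 × 2.91 = 1.01823
TRY→SEK→USD→TRY: 0.3406 × 0.09414 × 30.25 = 0.96994
Maximum is TRY→USD→SEK→TRY at 1.0182; arbitrage exists.

1.0182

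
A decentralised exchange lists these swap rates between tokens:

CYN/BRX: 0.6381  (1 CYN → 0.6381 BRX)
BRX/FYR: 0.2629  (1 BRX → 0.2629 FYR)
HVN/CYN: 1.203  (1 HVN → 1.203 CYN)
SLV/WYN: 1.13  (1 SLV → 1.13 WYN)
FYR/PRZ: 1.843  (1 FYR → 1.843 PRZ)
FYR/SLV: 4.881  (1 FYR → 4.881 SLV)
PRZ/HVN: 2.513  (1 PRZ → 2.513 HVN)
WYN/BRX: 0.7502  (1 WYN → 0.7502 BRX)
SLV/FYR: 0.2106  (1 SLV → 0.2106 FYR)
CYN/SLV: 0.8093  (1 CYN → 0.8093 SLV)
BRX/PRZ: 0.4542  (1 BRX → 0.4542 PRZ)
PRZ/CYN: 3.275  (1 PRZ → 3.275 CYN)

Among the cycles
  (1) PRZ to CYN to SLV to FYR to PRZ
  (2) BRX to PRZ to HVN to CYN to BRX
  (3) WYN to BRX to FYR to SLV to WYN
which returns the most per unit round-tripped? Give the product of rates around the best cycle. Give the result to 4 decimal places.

(1) 3.275 × 0.8093 × 0.2106 × 1.843 = 1.02874
(2) 0.4542 × 2.513 × 1.203 × 0.6381 = 0.87618
(3) 0.7502 × 0.2629 × 4.881 × 1.13 = 1.08781
Highest is cycle (3) at 1.0878 (>1, arbitrage).

1.0878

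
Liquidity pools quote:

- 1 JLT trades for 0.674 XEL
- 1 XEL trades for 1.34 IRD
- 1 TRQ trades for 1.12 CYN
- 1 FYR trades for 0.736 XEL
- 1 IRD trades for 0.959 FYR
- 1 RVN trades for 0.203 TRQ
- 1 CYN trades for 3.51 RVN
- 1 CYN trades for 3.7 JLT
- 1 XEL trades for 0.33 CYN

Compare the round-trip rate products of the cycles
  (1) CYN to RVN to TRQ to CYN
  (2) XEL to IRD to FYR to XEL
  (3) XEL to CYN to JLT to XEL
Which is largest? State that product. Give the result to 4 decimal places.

(1) 3.51 × 0.203 × 1.12 = 0.79803
(2) 1.34 × 0.959 × 0.736 = 0.94580
(3) 0.33 × 3.7 × 0.674 = 0.82295
Highest is cycle (2) at 0.9458 (≤1, no arbitrage).

0.9458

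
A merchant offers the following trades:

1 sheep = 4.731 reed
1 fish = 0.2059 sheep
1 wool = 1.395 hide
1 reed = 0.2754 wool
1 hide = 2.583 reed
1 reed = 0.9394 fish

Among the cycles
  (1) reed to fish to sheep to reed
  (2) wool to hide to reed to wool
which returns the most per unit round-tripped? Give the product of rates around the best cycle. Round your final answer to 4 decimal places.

(1) 0.9394 × 0.2059 × 4.731 = 0.91508
(2) 1.395 × 2.583 × 0.2754 = 0.99234
Highest is cycle (2) at 0.9923 (≤1, no arbitrage).

0.9923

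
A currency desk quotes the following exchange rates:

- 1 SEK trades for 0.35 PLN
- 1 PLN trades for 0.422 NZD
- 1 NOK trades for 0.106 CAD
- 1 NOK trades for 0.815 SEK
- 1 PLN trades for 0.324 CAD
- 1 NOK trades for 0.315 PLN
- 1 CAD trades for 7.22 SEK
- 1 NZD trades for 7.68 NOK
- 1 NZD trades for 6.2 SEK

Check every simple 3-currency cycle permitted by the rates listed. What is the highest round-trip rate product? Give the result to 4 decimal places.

1.0209

NZD→NOK→PLN→NZD: 7.68 × 0.315 × 0.422 = 1.02090
NZD→SEK→PLN→NZD: 6.2 × 0.35 × 0.422 = 0.91574
SEK→PLN→CAD→SEK: 0.35 × 0.324 × 7.22 = 0.81875
Maximum is NZD→NOK→PLN→NZD at 1.0209; arbitrage exists.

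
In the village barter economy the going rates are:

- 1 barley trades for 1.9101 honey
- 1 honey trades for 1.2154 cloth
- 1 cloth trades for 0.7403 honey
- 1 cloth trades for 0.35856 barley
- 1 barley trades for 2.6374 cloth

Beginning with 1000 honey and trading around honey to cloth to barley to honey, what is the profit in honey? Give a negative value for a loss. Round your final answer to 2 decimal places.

1000 honey × 1.2154 = 1215.4 cloth
1215.4 cloth × 0.35856 = 435.793824 barley
435.793824 barley × 1.9101 = 832.4097832224 honey
Net change: 832.4097832224 − 1000 = -167.5902167776 honey

-167.59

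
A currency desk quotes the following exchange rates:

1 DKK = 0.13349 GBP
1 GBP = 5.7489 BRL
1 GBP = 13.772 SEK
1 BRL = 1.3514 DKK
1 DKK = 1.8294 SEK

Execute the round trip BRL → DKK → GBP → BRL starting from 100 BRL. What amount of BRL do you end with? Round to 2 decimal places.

100 BRL × 1.3514 = 135.14 DKK
135.14 DKK × 0.13349 = 18.0398386 GBP
18.0398386 GBP × 5.7489 = 103.70922812754 BRL

103.71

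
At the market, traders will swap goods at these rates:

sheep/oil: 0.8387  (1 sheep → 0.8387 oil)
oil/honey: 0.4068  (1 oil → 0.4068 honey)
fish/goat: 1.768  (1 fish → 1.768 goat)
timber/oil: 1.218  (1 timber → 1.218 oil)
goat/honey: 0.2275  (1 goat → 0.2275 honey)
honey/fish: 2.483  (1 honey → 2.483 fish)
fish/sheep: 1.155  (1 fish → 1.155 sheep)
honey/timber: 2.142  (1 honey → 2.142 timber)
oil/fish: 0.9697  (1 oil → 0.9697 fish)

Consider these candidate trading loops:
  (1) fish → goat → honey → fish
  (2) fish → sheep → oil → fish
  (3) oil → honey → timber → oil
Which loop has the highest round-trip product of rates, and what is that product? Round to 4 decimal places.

1.0613

(1) 1.768 × 0.2275 × 2.483 = 0.99871
(2) 1.155 × 0.8387 × 0.9697 = 0.93935
(3) 0.4068 × 2.142 × 1.218 = 1.06132
Highest is cycle (3) at 1.0613 (>1, arbitrage).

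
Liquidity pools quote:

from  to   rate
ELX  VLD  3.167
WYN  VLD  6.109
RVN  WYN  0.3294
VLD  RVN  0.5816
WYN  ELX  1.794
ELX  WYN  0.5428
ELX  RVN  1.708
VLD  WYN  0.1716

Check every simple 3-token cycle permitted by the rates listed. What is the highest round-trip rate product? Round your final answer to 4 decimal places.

WYN→VLD→RVN→WYN: 6.109 × 0.5816 × 0.3294 = 1.17036
WYN→ELX→RVN→WYN: 1.794 × 1.708 × 0.3294 = 1.00933
WYN→ELX→VLD→WYN: 1.794 × 3.167 × 0.1716 = 0.97496
Maximum is WYN→VLD→RVN→WYN at 1.1704; arbitrage exists.

1.1704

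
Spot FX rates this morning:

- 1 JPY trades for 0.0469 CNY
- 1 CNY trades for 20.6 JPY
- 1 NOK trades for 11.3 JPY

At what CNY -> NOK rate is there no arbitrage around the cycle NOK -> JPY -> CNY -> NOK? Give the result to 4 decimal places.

1.8869

Known legs of the cycle: 11.3 × 0.0469 = 0.52997
For no arbitrage the full-cycle product must be 1, so the missing rate is 1 / 0.52997 ≈ 1.886899.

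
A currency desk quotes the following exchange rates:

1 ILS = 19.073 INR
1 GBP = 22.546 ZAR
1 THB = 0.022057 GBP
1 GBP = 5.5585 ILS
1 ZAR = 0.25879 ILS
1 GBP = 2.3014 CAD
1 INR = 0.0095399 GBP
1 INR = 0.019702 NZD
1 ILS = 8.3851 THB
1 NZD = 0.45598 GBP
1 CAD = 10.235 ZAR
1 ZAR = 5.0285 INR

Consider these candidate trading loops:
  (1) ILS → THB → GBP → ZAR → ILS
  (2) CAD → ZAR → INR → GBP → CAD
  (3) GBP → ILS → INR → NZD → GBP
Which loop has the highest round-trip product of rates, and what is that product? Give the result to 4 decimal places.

1.1300

(1) 8.3851 × 0.022057 × 22.546 × 0.25879 = 1.07912
(2) 10.235 × 5.0285 × 0.0095399 × 2.3014 = 1.12996
(3) 5.5585 × 19.073 × 0.019702 × 0.45598 = 0.95243
Highest is cycle (2) at 1.1300 (>1, arbitrage).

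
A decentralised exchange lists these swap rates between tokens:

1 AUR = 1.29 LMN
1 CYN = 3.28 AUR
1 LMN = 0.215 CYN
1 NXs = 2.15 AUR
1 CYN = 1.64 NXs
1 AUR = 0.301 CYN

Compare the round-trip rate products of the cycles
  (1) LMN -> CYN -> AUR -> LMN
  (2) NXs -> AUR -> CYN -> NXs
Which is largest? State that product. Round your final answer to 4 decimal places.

1.0613

(1) 0.215 × 3.28 × 1.29 = 0.90971
(2) 2.15 × 0.301 × 1.64 = 1.06133
Highest is cycle (2) at 1.0613 (>1, arbitrage).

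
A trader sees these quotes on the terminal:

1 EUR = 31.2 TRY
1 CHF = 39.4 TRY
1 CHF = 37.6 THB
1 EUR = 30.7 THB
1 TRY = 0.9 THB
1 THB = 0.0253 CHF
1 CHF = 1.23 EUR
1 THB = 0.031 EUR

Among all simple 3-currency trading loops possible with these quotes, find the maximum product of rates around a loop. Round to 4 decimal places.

0.9554

THB→CHF→EUR→THB: 0.0253 × 1.23 × 30.7 = 0.95535
THB→CHF→TRY→THB: 0.0253 × 39.4 × 0.9 = 0.89714
THB→EUR→TRY→THB: 0.031 × 31.2 × 0.9 = 0.87048
Maximum is THB→CHF→EUR→THB at 0.9554; no arbitrage — every cycle loses value.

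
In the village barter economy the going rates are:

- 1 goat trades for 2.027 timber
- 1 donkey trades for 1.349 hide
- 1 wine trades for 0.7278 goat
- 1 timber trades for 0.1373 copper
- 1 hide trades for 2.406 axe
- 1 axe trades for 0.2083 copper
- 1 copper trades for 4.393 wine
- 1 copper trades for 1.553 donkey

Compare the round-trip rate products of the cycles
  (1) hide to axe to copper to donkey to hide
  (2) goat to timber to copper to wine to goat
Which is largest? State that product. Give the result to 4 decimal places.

(1) 2.406 × 0.2083 × 1.553 × 1.349 = 1.04995
(2) 2.027 × 0.1373 × 4.393 × 0.7278 = 0.88981
Highest is cycle (1) at 1.0499 (>1, arbitrage).

1.0499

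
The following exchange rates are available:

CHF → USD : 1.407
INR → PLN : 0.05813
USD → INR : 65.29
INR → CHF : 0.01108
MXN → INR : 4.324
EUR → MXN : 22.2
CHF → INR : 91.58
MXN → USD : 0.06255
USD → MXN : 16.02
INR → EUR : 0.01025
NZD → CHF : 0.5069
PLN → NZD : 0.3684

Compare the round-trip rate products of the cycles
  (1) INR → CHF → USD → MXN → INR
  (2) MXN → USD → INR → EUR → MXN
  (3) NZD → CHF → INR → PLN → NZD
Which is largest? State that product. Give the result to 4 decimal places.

1.0799

(1) 0.01108 × 1.407 × 16.02 × 4.324 = 1.07990
(2) 0.06255 × 65.29 × 0.01025 × 22.2 = 0.92929
(3) 0.5069 × 91.58 × 0.05813 × 0.3684 = 0.99413
Highest is cycle (1) at 1.0799 (>1, arbitrage).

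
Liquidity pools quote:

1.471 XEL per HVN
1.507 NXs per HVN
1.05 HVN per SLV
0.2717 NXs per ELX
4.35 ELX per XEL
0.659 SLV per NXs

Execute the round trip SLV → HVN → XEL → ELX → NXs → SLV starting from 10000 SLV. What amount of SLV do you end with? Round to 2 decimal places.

10000 SLV × 1.05 = 10500 HVN
10500 HVN × 1.471 = 15445.5 XEL
15445.5 XEL × 4.35 = 67187.925 ELX
67187.925 ELX × 0.2717 = 18254.9592225 NXs
18254.9592225 NXs × 0.659 = 12030.0181276275 SLV

12030.02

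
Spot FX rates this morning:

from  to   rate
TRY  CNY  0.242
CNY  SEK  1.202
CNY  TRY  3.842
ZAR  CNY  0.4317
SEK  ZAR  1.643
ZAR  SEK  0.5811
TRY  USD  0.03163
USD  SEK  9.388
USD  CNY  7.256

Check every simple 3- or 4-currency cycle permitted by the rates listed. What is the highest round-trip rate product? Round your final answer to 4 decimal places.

0.8818

TRY→USD→CNY→TRY: 0.03163 × 7.256 × 3.842 = 0.88177
SEK→ZAR→CNY→SEK: 1.643 × 0.4317 × 1.202 = 0.85256
Maximum is TRY→USD→CNY→TRY at 0.8818; no arbitrage — every cycle loses value.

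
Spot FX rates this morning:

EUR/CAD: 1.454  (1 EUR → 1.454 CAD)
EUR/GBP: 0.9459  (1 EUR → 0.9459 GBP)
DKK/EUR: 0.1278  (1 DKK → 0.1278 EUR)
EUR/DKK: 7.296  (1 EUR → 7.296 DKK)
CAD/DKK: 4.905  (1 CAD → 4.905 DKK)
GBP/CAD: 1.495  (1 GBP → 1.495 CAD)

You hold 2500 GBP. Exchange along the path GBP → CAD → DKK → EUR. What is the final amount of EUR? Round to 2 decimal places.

2342.89

2500 GBP × 1.495 = 3737.5 CAD
3737.5 CAD × 4.905 = 18332.4375 DKK
18332.4375 DKK × 0.1278 = 2342.8855125 EUR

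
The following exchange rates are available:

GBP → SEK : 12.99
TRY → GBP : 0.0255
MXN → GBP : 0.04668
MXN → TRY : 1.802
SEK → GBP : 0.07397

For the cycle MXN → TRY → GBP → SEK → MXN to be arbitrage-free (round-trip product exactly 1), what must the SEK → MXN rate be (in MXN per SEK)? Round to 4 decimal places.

1.6753

Known legs of the cycle: 1.802 × 0.0255 × 12.99 = 0.59690349
For no arbitrage the full-cycle product must be 1, so the missing rate is 1 / 0.59690349 ≈ 1.675313.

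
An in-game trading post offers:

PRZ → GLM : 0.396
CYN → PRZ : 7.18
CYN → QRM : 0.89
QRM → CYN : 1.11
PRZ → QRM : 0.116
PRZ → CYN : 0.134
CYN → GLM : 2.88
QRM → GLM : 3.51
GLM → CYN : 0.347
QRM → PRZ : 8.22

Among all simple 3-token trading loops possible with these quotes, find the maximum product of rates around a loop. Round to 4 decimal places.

1.0840

CYN→QRM→GLM→CYN: 0.89 × 3.51 × 0.347 = 1.08399
CYN→PRZ→GLM→CYN: 7.18 × 0.396 × 0.347 = 0.98662
CYN→QRM→PRZ→CYN: 0.89 × 8.22 × 0.134 = 0.98032
CYN→PRZ→QRM→CYN: 7.18 × 0.116 × 1.11 = 0.92450
Maximum is CYN→QRM→GLM→CYN at 1.0840; arbitrage exists.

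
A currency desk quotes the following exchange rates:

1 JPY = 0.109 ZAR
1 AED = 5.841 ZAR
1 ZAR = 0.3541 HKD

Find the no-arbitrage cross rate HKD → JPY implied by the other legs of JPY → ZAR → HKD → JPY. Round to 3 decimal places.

Known legs of the cycle: 0.109 × 0.3541 = 0.0385969
For no arbitrage the full-cycle product must be 1, so the missing rate is 1 / 0.0385969 ≈ 25.90882.

25.909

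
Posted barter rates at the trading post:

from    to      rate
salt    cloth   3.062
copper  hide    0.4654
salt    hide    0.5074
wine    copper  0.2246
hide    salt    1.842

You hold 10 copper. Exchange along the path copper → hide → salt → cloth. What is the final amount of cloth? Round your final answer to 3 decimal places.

26.250

10 copper × 0.4654 = 4.654 hide
4.654 hide × 1.842 = 8.572668 salt
8.572668 salt × 3.062 = 26.249509416 cloth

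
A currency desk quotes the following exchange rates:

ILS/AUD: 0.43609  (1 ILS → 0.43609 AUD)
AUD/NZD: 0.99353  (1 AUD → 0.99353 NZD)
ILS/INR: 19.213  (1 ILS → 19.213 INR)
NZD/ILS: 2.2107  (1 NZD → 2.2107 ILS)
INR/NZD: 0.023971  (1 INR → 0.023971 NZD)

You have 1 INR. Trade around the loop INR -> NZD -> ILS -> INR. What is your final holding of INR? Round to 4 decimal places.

1 INR × 0.023971 = 0.023971 NZD
0.023971 NZD × 2.2107 = 0.0529926897 ILS
0.0529926897 ILS × 19.213 = 1.0181485472061 INR

1.0181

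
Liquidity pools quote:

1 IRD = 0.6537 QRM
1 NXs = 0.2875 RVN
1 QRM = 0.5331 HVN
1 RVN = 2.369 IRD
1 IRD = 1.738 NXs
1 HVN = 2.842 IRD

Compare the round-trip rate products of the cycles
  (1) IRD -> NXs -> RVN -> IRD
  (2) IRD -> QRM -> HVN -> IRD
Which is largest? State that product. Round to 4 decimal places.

(1) 1.738 × 0.2875 × 2.369 = 1.18373
(2) 0.6537 × 0.5331 × 2.842 = 0.99040
Highest is cycle (1) at 1.1837 (>1, arbitrage).

1.1837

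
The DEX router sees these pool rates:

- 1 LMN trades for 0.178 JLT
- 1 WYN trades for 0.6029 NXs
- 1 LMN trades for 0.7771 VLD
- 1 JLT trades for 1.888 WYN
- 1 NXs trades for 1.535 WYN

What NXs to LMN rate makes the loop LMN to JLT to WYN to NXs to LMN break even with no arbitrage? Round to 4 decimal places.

Known legs of the cycle: 0.178 × 1.888 × 0.6029 = 0.2026129856
For no arbitrage the full-cycle product must be 1, so the missing rate is 1 / 0.2026129856 ≈ 4.935518.

4.9355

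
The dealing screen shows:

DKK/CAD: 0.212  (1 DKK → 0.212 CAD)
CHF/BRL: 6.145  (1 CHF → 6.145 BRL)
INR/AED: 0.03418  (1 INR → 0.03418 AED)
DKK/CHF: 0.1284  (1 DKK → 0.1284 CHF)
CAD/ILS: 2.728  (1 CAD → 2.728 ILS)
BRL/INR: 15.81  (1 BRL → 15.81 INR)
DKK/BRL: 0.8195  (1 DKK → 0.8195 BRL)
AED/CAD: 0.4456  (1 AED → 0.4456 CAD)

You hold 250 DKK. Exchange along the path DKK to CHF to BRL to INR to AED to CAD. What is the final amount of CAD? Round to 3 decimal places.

47.498

250 DKK × 0.1284 = 32.1 CHF
32.1 CHF × 6.145 = 197.2545 BRL
197.2545 BRL × 15.81 = 3118.593645 INR
3118.593645 INR × 0.03418 = 106.5935307861 AED
106.5935307861 AED × 0.4456 = 47.49807731828616 CAD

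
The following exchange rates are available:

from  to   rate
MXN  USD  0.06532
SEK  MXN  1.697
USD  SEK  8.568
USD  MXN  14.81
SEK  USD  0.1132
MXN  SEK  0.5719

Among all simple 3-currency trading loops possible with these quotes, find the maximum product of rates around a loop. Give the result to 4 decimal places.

0.9588

USD→MXN→SEK→USD: 14.81 × 0.5719 × 0.1132 = 0.95879
USD→SEK→MXN→USD: 8.568 × 1.697 × 0.06532 = 0.94975
Maximum is USD→MXN→SEK→USD at 0.9588; no arbitrage — every cycle loses value.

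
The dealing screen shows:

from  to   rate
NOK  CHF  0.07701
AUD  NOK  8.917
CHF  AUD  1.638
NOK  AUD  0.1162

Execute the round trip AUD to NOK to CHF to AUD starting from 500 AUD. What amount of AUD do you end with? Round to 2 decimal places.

562.41

500 AUD × 8.917 = 4458.5 NOK
4458.5 NOK × 0.07701 = 343.349085 CHF
343.349085 CHF × 1.638 = 562.40580123 AUD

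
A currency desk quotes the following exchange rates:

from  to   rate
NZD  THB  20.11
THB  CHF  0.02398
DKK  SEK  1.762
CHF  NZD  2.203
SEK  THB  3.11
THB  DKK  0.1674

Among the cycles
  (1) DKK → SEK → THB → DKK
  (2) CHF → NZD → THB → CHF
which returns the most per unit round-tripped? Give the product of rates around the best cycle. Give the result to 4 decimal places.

(1) 1.762 × 3.11 × 0.1674 = 0.91732
(2) 2.203 × 20.11 × 0.02398 = 1.06237
Highest is cycle (2) at 1.0624 (>1, arbitrage).

1.0624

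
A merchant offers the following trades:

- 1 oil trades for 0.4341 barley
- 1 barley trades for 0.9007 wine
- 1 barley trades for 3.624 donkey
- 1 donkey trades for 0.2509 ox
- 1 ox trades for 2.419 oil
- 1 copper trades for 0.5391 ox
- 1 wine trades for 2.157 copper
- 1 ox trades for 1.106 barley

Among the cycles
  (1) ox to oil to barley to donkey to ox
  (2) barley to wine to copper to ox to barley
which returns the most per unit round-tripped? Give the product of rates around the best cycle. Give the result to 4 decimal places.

(1) 2.419 × 0.4341 × 3.624 × 0.2509 = 0.95480
(2) 0.9007 × 2.157 × 0.5391 × 1.106 = 1.15839
Highest is cycle (2) at 1.1584 (>1, arbitrage).

1.1584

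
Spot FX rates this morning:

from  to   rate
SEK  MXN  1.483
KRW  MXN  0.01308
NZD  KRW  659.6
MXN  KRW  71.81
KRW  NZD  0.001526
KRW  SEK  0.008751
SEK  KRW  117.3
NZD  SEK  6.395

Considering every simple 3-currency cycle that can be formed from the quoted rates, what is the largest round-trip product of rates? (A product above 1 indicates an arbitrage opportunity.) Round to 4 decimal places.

1.1447

SEK→KRW→NZD→SEK: 117.3 × 0.001526 × 6.395 = 1.14470
SEK→MXN→KRW→SEK: 1.483 × 71.81 × 0.008751 = 0.93193
Maximum is SEK→KRW→NZD→SEK at 1.1447; arbitrage exists.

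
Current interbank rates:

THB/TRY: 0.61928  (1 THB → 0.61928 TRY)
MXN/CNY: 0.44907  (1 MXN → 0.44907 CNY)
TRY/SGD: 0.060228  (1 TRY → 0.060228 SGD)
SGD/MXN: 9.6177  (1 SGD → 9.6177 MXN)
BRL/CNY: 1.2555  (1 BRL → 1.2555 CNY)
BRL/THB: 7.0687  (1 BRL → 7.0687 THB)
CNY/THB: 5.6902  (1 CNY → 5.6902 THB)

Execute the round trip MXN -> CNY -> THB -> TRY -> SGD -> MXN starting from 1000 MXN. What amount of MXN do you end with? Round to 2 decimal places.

1000 MXN × 0.44907 = 449.07 CNY
449.07 CNY × 5.6902 = 2555.298114 THB
2555.298114 THB × 0.61928 = 1582.44501603792 TRY
1582.44501603792 TRY × 0.060228 = 95.30749842593184576 SGD
95.30749842593184576 SGD × 9.6177 = 916.638927611084712965952 MXN

916.64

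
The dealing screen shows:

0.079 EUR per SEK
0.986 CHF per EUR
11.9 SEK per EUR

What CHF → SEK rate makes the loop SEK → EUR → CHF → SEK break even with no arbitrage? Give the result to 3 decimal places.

12.838

Known legs of the cycle: 0.079 × 0.986 = 0.077894
For no arbitrage the full-cycle product must be 1, so the missing rate is 1 / 0.077894 ≈ 12.83796.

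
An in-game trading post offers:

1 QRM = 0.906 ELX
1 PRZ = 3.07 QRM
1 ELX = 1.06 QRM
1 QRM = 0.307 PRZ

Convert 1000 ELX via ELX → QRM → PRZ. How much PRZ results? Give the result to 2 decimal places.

325.42

1000 ELX × 1.06 = 1060 QRM
1060 QRM × 0.307 = 325.42 PRZ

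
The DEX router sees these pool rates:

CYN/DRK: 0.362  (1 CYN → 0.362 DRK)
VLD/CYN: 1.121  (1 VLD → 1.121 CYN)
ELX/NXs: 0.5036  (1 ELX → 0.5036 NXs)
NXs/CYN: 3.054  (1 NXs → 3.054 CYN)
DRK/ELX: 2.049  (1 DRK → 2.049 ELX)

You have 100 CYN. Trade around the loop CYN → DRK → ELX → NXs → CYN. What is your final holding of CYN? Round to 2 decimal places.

114.08

100 CYN × 0.362 = 36.2 DRK
36.2 DRK × 2.049 = 74.1738 ELX
74.1738 ELX × 0.5036 = 37.35392568 NXs
37.35392568 NXs × 3.054 = 114.07888902672 CYN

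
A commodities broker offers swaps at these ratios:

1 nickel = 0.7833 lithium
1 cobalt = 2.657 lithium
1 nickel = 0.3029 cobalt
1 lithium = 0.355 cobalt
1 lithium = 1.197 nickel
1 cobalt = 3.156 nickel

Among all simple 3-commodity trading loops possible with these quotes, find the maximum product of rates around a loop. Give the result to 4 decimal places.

0.9634

nickel→cobalt→lithium→nickel: 0.3029 × 2.657 × 1.197 = 0.96335
nickel→lithium→cobalt→nickel: 0.7833 × 0.355 × 3.156 = 0.87759
Maximum is nickel→cobalt→lithium→nickel at 0.9634; no arbitrage — every cycle loses value.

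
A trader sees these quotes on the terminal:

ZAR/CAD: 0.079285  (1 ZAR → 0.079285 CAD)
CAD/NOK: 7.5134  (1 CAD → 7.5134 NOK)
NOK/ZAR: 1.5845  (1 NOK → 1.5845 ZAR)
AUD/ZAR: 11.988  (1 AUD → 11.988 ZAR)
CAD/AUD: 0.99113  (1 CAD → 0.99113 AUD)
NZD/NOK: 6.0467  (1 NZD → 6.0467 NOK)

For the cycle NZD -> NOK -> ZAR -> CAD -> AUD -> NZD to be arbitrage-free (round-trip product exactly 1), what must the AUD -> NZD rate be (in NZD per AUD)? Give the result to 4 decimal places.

1.3282

Known legs of the cycle: 6.0467 × 1.5845 × 0.079285 × 0.99113 = 0.7528913680413431075
For no arbitrage the full-cycle product must be 1, so the missing rate is 1 / 0.7528913680413431075 ≈ 1.328213.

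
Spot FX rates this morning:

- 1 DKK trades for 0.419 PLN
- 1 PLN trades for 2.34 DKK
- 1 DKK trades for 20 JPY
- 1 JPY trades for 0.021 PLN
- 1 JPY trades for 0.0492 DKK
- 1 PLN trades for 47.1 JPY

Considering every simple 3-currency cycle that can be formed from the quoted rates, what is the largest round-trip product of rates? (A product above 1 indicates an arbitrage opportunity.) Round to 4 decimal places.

PLN→DKK→JPY→PLN: 2.34 × 20 × 0.021 = 0.98280
PLN→JPY→DKK→PLN: 47.1 × 0.0492 × 0.419 = 0.97096
Maximum is PLN→DKK→JPY→PLN at 0.9828; no arbitrage — every cycle loses value.

0.9828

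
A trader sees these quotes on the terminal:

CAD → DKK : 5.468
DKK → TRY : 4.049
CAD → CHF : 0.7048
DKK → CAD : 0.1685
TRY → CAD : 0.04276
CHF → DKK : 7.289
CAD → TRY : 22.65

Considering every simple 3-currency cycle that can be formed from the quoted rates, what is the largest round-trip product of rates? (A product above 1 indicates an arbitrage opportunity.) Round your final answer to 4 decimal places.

DKK→TRY→CAD→DKK: 4.049 × 0.04276 × 5.468 = 0.94670
CHF→DKK→CAD→CHF: 7.289 × 0.1685 × 0.7048 = 0.86563
Maximum is DKK→TRY→CAD→DKK at 0.9467; no arbitrage — every cycle loses value.

0.9467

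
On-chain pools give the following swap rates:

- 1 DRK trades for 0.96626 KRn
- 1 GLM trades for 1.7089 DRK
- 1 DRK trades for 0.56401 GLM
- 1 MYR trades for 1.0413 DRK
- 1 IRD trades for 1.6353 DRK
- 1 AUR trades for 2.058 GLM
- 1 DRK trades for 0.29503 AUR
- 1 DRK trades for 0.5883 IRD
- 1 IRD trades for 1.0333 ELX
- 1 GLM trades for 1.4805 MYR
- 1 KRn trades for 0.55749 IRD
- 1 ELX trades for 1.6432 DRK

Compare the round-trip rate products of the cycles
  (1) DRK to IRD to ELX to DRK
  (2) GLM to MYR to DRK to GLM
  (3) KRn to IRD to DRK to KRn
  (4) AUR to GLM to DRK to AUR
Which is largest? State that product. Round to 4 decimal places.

(1) 0.5883 × 1.0333 × 1.6432 = 0.99889
(2) 1.4805 × 1.0413 × 0.56401 = 0.86950
(3) 0.55749 × 1.6353 × 0.96626 = 0.88090
(4) 2.058 × 1.7089 × 0.29503 = 1.03760
Highest is cycle (4) at 1.0376 (>1, arbitrage).

1.0376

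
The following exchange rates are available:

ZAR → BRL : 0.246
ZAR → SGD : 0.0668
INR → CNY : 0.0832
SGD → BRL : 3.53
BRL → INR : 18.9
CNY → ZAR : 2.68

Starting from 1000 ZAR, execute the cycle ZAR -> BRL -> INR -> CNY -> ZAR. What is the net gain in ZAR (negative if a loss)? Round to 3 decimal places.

36.705

1000 ZAR × 0.246 = 246 BRL
246 BRL × 18.9 = 4649.4 INR
4649.4 INR × 0.0832 = 386.83008 CNY
386.83008 CNY × 2.68 = 1036.7046144 ZAR
Net change: 1036.7046144 − 1000 = 36.7046144 ZAR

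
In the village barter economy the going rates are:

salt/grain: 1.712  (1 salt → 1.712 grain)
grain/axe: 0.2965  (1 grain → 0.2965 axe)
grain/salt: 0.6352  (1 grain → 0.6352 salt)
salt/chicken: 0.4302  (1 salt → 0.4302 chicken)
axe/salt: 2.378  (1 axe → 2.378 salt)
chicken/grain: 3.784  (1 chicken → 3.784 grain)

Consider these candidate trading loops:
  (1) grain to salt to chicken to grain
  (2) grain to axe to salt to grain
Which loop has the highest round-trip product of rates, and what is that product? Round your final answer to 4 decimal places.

(1) 0.6352 × 0.4302 × 3.784 = 1.03403
(2) 0.2965 × 2.378 × 1.712 = 1.20709
Highest is cycle (2) at 1.2071 (>1, arbitrage).

1.2071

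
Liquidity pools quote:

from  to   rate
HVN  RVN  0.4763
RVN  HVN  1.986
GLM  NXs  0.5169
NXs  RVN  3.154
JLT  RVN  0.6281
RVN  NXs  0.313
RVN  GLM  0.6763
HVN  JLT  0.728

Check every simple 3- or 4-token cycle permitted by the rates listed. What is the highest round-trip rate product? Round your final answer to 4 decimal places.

1.1026

RVN→GLM→NXs→RVN: 0.6763 × 0.5169 × 3.154 = 1.10257
RVN→HVN→JLT→RVN: 1.986 × 0.728 × 0.6281 = 0.90811
Maximum is RVN→GLM→NXs→RVN at 1.1026; arbitrage exists.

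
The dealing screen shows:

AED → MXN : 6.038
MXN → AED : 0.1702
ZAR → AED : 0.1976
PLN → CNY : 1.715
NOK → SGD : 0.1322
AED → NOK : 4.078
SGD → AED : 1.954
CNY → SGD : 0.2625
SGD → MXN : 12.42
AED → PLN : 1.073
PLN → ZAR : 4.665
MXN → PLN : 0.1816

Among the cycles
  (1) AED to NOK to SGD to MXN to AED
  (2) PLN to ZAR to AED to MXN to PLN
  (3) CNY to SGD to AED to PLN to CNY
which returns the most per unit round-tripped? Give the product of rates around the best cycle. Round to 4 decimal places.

1.1396

(1) 4.078 × 0.1322 × 12.42 × 0.1702 = 1.13962
(2) 4.665 × 0.1976 × 6.038 × 0.1816 = 1.01076
(3) 0.2625 × 1.954 × 1.073 × 1.715 = 0.94388
Highest is cycle (1) at 1.1396 (>1, arbitrage).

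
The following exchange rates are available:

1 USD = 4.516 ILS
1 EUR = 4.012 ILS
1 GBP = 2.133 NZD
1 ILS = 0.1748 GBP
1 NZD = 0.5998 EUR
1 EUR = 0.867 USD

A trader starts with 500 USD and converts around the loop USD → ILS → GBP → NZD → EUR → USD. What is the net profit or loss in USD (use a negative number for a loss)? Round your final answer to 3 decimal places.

-62.194

500 USD × 4.516 = 2258 ILS
2258 ILS × 0.1748 = 394.6984 GBP
394.6984 GBP × 2.133 = 841.8916872 NZD
841.8916872 NZD × 0.5998 = 504.96663398256 EUR
504.96663398256 EUR × 0.867 = 437.80607166287952 USD
Net change: 437.80607166287952 − 500 = -62.19392833712048 USD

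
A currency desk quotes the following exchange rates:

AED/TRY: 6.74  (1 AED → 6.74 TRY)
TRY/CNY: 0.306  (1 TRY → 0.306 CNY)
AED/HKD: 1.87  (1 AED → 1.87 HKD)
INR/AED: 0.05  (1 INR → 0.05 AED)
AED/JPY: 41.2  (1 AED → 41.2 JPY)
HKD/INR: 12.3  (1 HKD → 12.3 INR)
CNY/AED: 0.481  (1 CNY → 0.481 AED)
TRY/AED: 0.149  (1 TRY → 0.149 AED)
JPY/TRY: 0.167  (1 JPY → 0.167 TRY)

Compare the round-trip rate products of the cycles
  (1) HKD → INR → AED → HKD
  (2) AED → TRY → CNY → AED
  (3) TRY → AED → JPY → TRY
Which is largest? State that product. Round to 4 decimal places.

1.1501

(1) 12.3 × 0.05 × 1.87 = 1.15005
(2) 6.74 × 0.306 × 0.481 = 0.99203
(3) 0.149 × 41.2 × 0.167 = 1.02518
Highest is cycle (1) at 1.1501 (>1, arbitrage).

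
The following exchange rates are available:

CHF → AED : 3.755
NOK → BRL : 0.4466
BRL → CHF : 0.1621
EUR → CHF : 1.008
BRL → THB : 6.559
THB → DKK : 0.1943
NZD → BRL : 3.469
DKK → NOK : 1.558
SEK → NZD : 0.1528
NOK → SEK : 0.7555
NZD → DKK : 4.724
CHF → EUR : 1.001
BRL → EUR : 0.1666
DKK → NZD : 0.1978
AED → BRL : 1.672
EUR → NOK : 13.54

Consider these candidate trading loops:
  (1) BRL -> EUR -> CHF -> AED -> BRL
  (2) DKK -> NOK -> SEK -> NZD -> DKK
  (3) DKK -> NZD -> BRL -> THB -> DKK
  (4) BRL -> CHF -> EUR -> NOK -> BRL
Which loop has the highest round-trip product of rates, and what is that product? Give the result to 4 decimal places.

(1) 0.1666 × 1.008 × 3.755 × 1.672 = 1.05434
(2) 1.558 × 0.7555 × 0.1528 × 4.724 = 0.84964
(3) 0.1978 × 3.469 × 6.559 × 0.1943 = 0.87446
(4) 0.1621 × 1.001 × 13.54 × 0.4466 = 0.98119
Highest is cycle (1) at 1.0543 (>1, arbitrage).

1.0543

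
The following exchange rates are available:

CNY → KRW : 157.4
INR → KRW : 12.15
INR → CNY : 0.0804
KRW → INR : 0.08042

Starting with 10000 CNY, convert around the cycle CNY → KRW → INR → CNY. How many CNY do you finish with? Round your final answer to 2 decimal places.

10177.12

10000 CNY × 157.4 = 1574000 KRW
1574000 KRW × 0.08042 = 126581.08 INR
126581.08 INR × 0.0804 = 10177.118832 CNY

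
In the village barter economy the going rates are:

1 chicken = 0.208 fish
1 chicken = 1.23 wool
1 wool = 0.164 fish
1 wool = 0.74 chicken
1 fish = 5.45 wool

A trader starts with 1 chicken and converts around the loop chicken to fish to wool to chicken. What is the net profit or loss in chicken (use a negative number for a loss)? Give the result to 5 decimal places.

1 chicken × 0.208 = 0.208 fish
0.208 fish × 5.45 = 1.1336 wool
1.1336 wool × 0.74 = 0.838864 chicken
Net change: 0.838864 − 1 = -0.161136 chicken

-0.16114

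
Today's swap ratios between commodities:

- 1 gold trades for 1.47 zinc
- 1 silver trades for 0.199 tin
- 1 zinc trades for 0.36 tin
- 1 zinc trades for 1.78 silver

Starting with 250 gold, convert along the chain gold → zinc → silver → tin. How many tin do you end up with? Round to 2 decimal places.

250 gold × 1.47 = 367.5 zinc
367.5 zinc × 1.78 = 654.15 silver
654.15 silver × 0.199 = 130.17585 tin

130.18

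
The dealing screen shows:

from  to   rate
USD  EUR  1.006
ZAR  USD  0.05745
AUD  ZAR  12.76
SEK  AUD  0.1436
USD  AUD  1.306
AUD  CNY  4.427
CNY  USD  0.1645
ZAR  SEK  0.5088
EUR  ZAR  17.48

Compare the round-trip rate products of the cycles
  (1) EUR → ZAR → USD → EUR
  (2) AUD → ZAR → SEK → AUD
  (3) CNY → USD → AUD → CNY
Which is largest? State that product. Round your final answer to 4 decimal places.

(1) 17.48 × 0.05745 × 1.006 = 1.01025
(2) 12.76 × 0.5088 × 0.1436 = 0.93229
(3) 0.1645 × 1.306 × 4.427 = 0.95108
Highest is cycle (1) at 1.0103 (>1, arbitrage).

1.0103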